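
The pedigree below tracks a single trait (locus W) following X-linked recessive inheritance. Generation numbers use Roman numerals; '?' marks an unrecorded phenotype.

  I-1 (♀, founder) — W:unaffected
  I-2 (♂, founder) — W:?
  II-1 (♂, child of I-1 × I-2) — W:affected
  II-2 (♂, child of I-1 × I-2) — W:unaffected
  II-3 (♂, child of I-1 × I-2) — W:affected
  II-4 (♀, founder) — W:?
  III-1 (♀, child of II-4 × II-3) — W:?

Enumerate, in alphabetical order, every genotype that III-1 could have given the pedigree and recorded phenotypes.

III-1 ∈ {X^WX^w, X^wX^w}

W/I-1 un ·: X^WX^w
W/I-2 ? ·: X^WY|X^wY
W/II-1 aff I-1×I-2: X^wY
W/II-2 un I-1×I-2: X^WY
W/II-3 aff I-1×I-2: X^wY
W/II-4 ? ·: X^WX^W|X^WX^w|X^wX^w
W/III-1 ? II-4×II-3: X^WX^w|X^wX^w
⇒ W over [I-1,I-2,II-1,II-2,II-3,II-4,III-1]: 8 consistent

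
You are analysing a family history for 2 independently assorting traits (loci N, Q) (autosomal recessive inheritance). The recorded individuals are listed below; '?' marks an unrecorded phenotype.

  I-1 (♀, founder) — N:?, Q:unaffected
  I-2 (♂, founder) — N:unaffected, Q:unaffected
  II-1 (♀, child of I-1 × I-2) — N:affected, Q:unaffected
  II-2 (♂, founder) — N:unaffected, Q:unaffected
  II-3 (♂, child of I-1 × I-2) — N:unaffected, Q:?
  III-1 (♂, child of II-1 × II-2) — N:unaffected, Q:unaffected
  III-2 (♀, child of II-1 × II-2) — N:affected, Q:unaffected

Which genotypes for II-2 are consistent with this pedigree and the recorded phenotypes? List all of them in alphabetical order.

II-2 ∈ {Nn QQ, Nn Qq}

N/I-1 ? ·: Nn|nn
N/I-2 un ·: Nn
N/II-1 aff I-1×I-2: nn
N/II-2 un ·: Nn
N/II-3 un I-1×I-2: NN|Nn
N/III-1 un II-1×II-2: Nn
N/III-2 aff II-1×II-2: nn
⇒ N over [I-1,I-2,II-1,II-2,II-3,III-1,III-2]: 3 consistent
Q/I-1 un ·: QQ|Qq
Q/I-2 un ·: QQ|Qq
Q/II-1 un I-1×I-2: QQ|Qq
Q/II-2 un ·: QQ|Qq
Q/II-3 ? I-1×I-2: QQ|Qq|qq
Q/III-1 un II-1×II-2: QQ|Qq
Q/III-2 un II-1×II-2: QQ|Qq
⇒ Q over [I-1,I-2,II-1,II-2,II-3,III-1,III-2]: 96 consistent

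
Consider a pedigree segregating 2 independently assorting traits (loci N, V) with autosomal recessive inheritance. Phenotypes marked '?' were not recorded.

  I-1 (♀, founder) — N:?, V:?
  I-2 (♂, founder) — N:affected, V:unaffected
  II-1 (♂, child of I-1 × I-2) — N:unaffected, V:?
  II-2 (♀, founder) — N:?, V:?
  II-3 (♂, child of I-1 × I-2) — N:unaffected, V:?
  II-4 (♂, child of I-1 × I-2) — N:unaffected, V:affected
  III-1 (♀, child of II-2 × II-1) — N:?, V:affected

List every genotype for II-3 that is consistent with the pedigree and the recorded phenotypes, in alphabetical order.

N/I-1 ? ·: NN|Nn
N/I-2 aff ·: nn
N/II-1 un I-1×I-2: Nn
N/II-2 ? ·: NN|Nn|nn
N/II-3 un I-1×I-2: Nn
N/II-4 un I-1×I-2: Nn
N/III-1 ? II-2×II-1: NN|Nn|nn
⇒ N over [I-1,I-2,II-1,II-2,II-3,II-4,III-1]: 14 consistent
V/I-1 ? ·: Vv|vv
V/I-2 un ·: Vv
V/II-1 ? I-1×I-2: Vv|vv
V/II-2 ? ·: Vv|vv
V/II-3 ? I-1×I-2: VV|Vv|vv
V/II-4 aff I-1×I-2: vv
V/III-1 aff II-2×II-1: vv
⇒ V over [I-1,I-2,II-1,II-2,II-3,II-4,III-1]: 20 consistent

II-3 ∈ {Nn VV, Nn Vv, Nn vv}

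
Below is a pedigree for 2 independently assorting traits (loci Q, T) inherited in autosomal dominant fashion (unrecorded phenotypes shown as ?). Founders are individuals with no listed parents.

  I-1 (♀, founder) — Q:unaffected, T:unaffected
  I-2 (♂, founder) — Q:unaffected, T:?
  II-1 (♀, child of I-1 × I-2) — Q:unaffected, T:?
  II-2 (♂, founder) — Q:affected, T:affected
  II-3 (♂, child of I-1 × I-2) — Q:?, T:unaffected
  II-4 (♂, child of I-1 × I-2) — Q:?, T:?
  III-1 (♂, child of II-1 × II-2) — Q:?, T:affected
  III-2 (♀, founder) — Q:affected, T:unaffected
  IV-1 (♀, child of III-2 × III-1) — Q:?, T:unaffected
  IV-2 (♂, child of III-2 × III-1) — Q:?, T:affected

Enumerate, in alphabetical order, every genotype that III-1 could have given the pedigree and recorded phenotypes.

Q/I-1 un ·: qq
Q/I-2 un ·: qq
Q/II-1 un I-1×I-2: qq
Q/II-2 aff ·: Qq|QQ
Q/II-3 ? I-1×I-2: qq
Q/II-4 ? I-1×I-2: qq
Q/III-1 ? II-1×II-2: qq|Qq
Q/III-2 aff ·: Qq|QQ
Q/IV-1 ? III-2×III-1: qq|Qq|QQ
Q/IV-2 ? III-2×III-1: qq|Qq|QQ
⇒ Q over [I-1,I-2,II-1,II-2,II-3,II-4,III-1,III-2,IV-1,IV-2]: 31 consistent
T/I-1 un ·: tt
T/I-2 ? ·: tt|Tt
T/II-1 ? I-1×I-2: tt|Tt
T/II-2 aff ·: Tt|TT
T/II-3 un I-1×I-2: tt
T/II-4 ? I-1×I-2: tt|Tt
T/III-1 aff II-1×II-2: Tt
T/III-2 un ·: tt
T/IV-1 un III-2×III-1: tt
T/IV-2 aff III-2×III-1: Tt
⇒ T over [I-1,I-2,II-1,II-2,II-3,II-4,III-1,III-2,IV-1,IV-2]: 10 consistent

III-1 ∈ {Qq Tt, qq Tt}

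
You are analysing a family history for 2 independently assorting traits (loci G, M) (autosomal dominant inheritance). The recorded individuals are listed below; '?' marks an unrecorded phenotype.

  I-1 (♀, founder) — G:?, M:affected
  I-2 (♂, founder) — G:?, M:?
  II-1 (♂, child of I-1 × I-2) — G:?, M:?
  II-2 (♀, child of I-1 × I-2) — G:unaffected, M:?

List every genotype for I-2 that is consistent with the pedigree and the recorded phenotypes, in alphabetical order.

G/I-1 ? ·: gg|Gg
G/I-2 ? ·: gg|Gg
G/II-1 ? I-1×I-2: gg|Gg|GG
G/II-2 un I-1×I-2: gg
⇒ G over [I-1,I-2,II-1,II-2]: 8 consistent
M/I-1 aff ·: Mm|MM
M/I-2 ? ·: mm|Mm|MM
M/II-1 ? I-1×I-2: mm|Mm|MM
M/II-2 ? I-1×I-2: mm|Mm|MM
⇒ M over [I-1,I-2,II-1,II-2]: 23 consistent

I-2 ∈ {Gg MM, Gg Mm, Gg mm, gg MM, gg Mm, gg mm}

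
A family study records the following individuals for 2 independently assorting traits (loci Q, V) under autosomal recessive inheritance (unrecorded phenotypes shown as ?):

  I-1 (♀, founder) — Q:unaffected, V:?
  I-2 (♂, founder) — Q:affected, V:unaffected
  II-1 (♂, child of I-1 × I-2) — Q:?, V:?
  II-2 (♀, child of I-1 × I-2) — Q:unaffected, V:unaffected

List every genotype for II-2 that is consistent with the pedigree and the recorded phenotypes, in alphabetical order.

II-2 ∈ {Qq VV, Qq Vv}

Q/I-1 un ·: QQ|Qq
Q/I-2 aff ·: qq
Q/II-1 ? I-1×I-2: Qq|qq
Q/II-2 un I-1×I-2: Qq
⇒ Q over [I-1,I-2,II-1,II-2]: 3 consistent
V/I-1 ? ·: VV|Vv|vv
V/I-2 un ·: VV|Vv
V/II-1 ? I-1×I-2: VV|Vv|vv
V/II-2 un I-1×I-2: VV|Vv
⇒ V over [I-1,I-2,II-1,II-2]: 18 consistent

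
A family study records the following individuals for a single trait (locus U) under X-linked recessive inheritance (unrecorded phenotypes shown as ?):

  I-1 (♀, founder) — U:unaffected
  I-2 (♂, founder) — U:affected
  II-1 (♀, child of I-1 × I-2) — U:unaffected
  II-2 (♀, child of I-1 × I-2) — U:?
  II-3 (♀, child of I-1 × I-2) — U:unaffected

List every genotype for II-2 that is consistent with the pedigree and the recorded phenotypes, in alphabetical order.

U/I-1 un ·: X^UX^U|X^UX^u
U/I-2 aff ·: X^uY
U/II-1 un I-1×I-2: X^UX^u
U/II-2 ? I-1×I-2: X^UX^u|X^uX^u
U/II-3 un I-1×I-2: X^UX^u
⇒ U over [I-1,I-2,II-1,II-2,II-3]: 3 consistent

II-2 ∈ {X^UX^u, X^uX^u}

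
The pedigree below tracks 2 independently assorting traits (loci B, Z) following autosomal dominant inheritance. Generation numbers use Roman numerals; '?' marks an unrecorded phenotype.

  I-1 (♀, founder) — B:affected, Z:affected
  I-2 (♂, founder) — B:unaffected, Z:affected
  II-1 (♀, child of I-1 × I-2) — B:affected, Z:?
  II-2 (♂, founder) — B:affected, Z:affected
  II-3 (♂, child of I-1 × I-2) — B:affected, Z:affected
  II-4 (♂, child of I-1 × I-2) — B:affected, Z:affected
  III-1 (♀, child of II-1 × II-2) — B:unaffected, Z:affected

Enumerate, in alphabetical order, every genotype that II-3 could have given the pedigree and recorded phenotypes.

II-3 ∈ {Bb ZZ, Bb Zz}

B/I-1 aff ·: Bb|BB
B/I-2 un ·: bb
B/II-1 aff I-1×I-2: Bb
B/II-2 aff ·: Bb
B/II-3 aff I-1×I-2: Bb
B/II-4 aff I-1×I-2: Bb
B/III-1 un II-1×II-2: bb
⇒ B over [I-1,I-2,II-1,II-2,II-3,II-4,III-1]: 2 consistent
Z/I-1 aff ·: Zz|ZZ
Z/I-2 aff ·: Zz|ZZ
Z/II-1 ? I-1×I-2: zz|Zz|ZZ
Z/II-2 aff ·: Zz|ZZ
Z/II-3 aff I-1×I-2: Zz|ZZ
Z/II-4 aff I-1×I-2: Zz|ZZ
Z/III-1 aff II-1×II-2: Zz|ZZ
⇒ Z over [I-1,I-2,II-1,II-2,II-3,II-4,III-1]: 95 consistent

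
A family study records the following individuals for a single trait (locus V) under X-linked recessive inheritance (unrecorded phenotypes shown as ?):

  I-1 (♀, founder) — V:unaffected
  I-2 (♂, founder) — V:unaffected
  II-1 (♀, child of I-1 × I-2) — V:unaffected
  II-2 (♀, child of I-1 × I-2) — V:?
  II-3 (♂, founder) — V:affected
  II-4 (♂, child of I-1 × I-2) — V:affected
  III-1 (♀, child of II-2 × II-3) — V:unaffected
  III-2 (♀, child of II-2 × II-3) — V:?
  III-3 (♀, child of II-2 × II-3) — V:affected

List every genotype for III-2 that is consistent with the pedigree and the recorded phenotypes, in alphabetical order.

III-2 ∈ {X^VX^v, X^vX^v}

V/I-1 un ·: X^VX^v
V/I-2 un ·: X^VY
V/II-1 un I-1×I-2: X^VX^V|X^VX^v
V/II-2 ? I-1×I-2: X^VX^v
V/II-3 aff ·: X^vY
V/II-4 aff I-1×I-2: X^vY
V/III-1 un II-2×II-3: X^VX^v
V/III-2 ? II-2×II-3: X^VX^v|X^vX^v
V/III-3 aff II-2×II-3: X^vX^v
⇒ V over [I-1,I-2,II-1,II-2,II-3,II-4,III-1,III-2,III-3]: 4 consistent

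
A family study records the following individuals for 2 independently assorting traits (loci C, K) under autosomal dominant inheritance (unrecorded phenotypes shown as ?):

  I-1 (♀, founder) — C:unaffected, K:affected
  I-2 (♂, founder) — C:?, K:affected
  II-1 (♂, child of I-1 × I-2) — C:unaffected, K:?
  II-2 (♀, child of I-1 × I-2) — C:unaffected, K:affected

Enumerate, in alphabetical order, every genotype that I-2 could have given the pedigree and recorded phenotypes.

C/I-1 un ·: cc
C/I-2 ? ·: cc|Cc
C/II-1 un I-1×I-2: cc
C/II-2 un I-1×I-2: cc
⇒ C over [I-1,I-2,II-1,II-2]: 2 consistent
K/I-1 aff ·: Kk|KK
K/I-2 aff ·: Kk|KK
K/II-1 ? I-1×I-2: kk|Kk|KK
K/II-2 aff I-1×I-2: Kk|KK
⇒ K over [I-1,I-2,II-1,II-2]: 15 consistent

I-2 ∈ {Cc KK, Cc Kk, cc KK, cc Kk}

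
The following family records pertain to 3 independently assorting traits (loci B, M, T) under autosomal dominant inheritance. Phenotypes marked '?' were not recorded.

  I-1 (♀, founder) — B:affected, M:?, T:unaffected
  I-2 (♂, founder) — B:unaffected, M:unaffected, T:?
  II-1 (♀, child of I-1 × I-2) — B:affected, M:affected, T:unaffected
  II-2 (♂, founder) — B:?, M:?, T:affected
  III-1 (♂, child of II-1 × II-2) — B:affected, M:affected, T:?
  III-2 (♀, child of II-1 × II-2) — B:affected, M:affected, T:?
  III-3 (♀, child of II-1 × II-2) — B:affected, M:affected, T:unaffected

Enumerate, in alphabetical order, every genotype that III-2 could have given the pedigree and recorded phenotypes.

III-2 ∈ {BB MM Tt, BB MM tt, BB Mm Tt, BB Mm tt, Bb MM Tt, Bb MM tt, Bb Mm Tt, Bb Mm tt}

B/I-1 aff ·: Bb|BB
B/I-2 un ·: bb
B/II-1 aff I-1×I-2: Bb
B/II-2 ? ·: bb|Bb|BB
B/III-1 aff II-1×II-2: Bb|BB
B/III-2 aff II-1×II-2: Bb|BB
B/III-3 aff II-1×II-2: Bb|BB
⇒ B over [I-1,I-2,II-1,II-2,III-1,III-2,III-3]: 34 consistent
M/I-1 ? ·: Mm|MM
M/I-2 un ·: mm
M/II-1 aff I-1×I-2: Mm
M/II-2 ? ·: mm|Mm|MM
M/III-1 aff II-1×II-2: Mm|MM
M/III-2 aff II-1×II-2: Mm|MM
M/III-3 aff II-1×II-2: Mm|MM
⇒ M over [I-1,I-2,II-1,II-2,III-1,III-2,III-3]: 34 consistent
T/I-1 un ·: tt
T/I-2 ? ·: tt|Tt
T/II-1 un I-1×I-2: tt
T/II-2 aff ·: Tt
T/III-1 ? II-1×II-2: tt|Tt
T/III-2 ? II-1×II-2: tt|Tt
T/III-3 un II-1×II-2: tt
⇒ T over [I-1,I-2,II-1,II-2,III-1,III-2,III-3]: 8 consistent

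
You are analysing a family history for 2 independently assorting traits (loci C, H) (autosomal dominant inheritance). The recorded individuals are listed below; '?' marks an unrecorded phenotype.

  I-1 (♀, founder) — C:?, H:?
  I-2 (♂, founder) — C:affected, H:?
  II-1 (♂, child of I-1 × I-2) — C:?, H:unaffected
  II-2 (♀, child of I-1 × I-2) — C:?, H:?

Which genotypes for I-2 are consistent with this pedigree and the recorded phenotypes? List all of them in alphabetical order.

I-2 ∈ {CC Hh, CC hh, Cc Hh, Cc hh}

C/I-1 ? ·: cc|Cc|CC
C/I-2 aff ·: Cc|CC
C/II-1 ? I-1×I-2: cc|Cc|CC
C/II-2 ? I-1×I-2: cc|Cc|CC
⇒ C over [I-1,I-2,II-1,II-2]: 23 consistent
H/I-1 ? ·: hh|Hh
H/I-2 ? ·: hh|Hh
H/II-1 un I-1×I-2: hh
H/II-2 ? I-1×I-2: hh|Hh|HH
⇒ H over [I-1,I-2,II-1,II-2]: 8 consistent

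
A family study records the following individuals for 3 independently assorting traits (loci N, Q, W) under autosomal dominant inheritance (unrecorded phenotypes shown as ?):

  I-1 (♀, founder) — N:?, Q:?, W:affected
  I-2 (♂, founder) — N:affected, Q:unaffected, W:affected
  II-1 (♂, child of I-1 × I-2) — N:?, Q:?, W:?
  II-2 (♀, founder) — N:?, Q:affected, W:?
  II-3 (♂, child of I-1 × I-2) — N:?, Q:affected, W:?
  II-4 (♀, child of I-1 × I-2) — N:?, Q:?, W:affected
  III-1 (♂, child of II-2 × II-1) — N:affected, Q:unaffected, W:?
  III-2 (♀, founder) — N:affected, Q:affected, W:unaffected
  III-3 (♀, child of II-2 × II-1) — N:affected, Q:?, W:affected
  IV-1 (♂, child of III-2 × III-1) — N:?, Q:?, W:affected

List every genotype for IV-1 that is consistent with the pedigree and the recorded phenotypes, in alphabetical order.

IV-1 ∈ {NN Qq Ww, NN qq Ww, Nn Qq Ww, Nn qq Ww, nn Qq Ww, nn qq Ww}

N/I-1 ? ·: nn|Nn|NN
N/I-2 aff ·: Nn|NN
N/II-1 ? I-1×I-2: nn|Nn|NN
N/II-2 ? ·: nn|Nn|NN
N/II-3 ? I-1×I-2: nn|Nn|NN
N/II-4 ? I-1×I-2: nn|Nn|NN
N/III-1 aff II-2×II-1: Nn|NN
N/III-2 aff ·: Nn|NN
N/III-3 aff II-2×II-1: Nn|NN
N/IV-1 ? III-2×III-1: nn|Nn|NN
⇒ N over [I-1,I-2,II-1,II-2,II-3,II-4,III-1,III-2,III-3,IV-1]: 1376 consistent
Q/I-1 ? ·: Qq|QQ
Q/I-2 un ·: qq
Q/II-1 ? I-1×I-2: qq|Qq
Q/II-2 aff ·: Qq
Q/II-3 aff I-1×I-2: Qq
Q/II-4 ? I-1×I-2: qq|Qq
Q/III-1 un II-2×II-1: qq
Q/III-2 aff ·: Qq|QQ
Q/III-3 ? II-2×II-1: qq|Qq|QQ
Q/IV-1 ? III-2×III-1: qq|Qq
⇒ Q over [I-1,I-2,II-1,II-2,II-3,II-4,III-1,III-2,III-3,IV-1]: 39 consistent
W/I-1 aff ·: Ww|WW
W/I-2 aff ·: Ww|WW
W/II-1 ? I-1×I-2: ww|Ww|WW
W/II-2 ? ·: ww|Ww|WW
W/II-3 ? I-1×I-2: ww|Ww|WW
W/II-4 aff I-1×I-2: Ww|WW
W/III-1 ? II-2×II-1: Ww|WW
W/III-2 un ·: ww
W/III-3 aff II-2×II-1: Ww|WW
W/IV-1 aff III-2×III-1: Ww
⇒ W over [I-1,I-2,II-1,II-2,II-3,II-4,III-1,III-2,III-3,IV-1]: 228 consistent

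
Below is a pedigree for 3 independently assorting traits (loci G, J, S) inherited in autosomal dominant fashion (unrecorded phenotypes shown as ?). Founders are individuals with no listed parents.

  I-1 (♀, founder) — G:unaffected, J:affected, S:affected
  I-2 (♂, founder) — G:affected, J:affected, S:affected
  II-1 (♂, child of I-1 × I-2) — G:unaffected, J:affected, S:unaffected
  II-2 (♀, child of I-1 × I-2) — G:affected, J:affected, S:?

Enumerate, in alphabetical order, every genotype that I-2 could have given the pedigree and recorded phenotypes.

I-2 ∈ {Gg JJ Ss, Gg Jj Ss}

G/I-1 un ·: gg
G/I-2 aff ·: Gg
G/II-1 un I-1×I-2: gg
G/II-2 aff I-1×I-2: Gg
⇒ G over [I-1,I-2,II-1,II-2]: 1 consistent
J/I-1 aff ·: Jj|JJ
J/I-2 aff ·: Jj|JJ
J/II-1 aff I-1×I-2: Jj|JJ
J/II-2 aff I-1×I-2: Jj|JJ
⇒ J over [I-1,I-2,II-1,II-2]: 13 consistent
S/I-1 aff ·: Ss
S/I-2 aff ·: Ss
S/II-1 un I-1×I-2: ss
S/II-2 ? I-1×I-2: ss|Ss|SS
⇒ S over [I-1,I-2,II-1,II-2]: 3 consistent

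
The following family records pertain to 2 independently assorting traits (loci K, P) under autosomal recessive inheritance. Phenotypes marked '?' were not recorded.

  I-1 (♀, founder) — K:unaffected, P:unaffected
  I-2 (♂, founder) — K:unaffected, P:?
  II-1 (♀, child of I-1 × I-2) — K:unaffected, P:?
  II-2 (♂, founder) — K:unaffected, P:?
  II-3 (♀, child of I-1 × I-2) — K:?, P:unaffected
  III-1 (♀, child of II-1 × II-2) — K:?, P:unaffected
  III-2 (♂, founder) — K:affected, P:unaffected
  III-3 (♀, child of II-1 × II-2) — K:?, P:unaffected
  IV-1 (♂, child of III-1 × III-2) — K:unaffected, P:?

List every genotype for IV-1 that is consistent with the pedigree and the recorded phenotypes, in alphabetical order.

IV-1 ∈ {Kk PP, Kk Pp, Kk pp}

K/I-1 un ·: KK|Kk
K/I-2 un ·: KK|Kk
K/II-1 un I-1×I-2: KK|Kk
K/II-2 un ·: KK|Kk
K/II-3 ? I-1×I-2: KK|Kk|kk
K/III-1 ? II-1×II-2: KK|Kk
K/III-2 aff ·: kk
K/III-3 ? II-1×II-2: KK|Kk|kk
K/IV-1 un III-1×III-2: Kk
⇒ K over [I-1,I-2,II-1,II-2,II-3,III-1,III-2,III-3,IV-1]: 110 consistent
P/I-1 un ·: PP|Pp
P/I-2 ? ·: PP|Pp|pp
P/II-1 ? I-1×I-2: PP|Pp|pp
P/II-2 ? ·: PP|Pp|pp
P/II-3 un I-1×I-2: PP|Pp
P/III-1 un II-1×II-2: PP|Pp
P/III-2 un ·: PP|Pp
P/III-3 un II-1×II-2: PP|Pp
P/IV-1 ? III-1×III-2: PP|Pp|pp
⇒ P over [I-1,I-2,II-1,II-2,II-3,III-1,III-2,III-3,IV-1]: 494 consistent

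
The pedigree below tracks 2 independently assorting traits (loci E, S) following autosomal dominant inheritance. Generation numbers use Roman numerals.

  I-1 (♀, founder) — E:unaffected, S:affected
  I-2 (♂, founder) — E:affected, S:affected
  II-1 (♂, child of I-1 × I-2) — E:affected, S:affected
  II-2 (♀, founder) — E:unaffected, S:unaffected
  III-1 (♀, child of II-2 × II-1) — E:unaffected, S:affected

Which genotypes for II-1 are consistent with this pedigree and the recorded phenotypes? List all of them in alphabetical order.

II-1 ∈ {Ee SS, Ee Ss}

E/I-1 un ·: ee
E/I-2 aff ·: Ee|EE
E/II-1 aff I-1×I-2: Ee
E/II-2 un ·: ee
E/III-1 un II-2×II-1: ee
⇒ E over [I-1,I-2,II-1,II-2,III-1]: 2 consistent
S/I-1 aff ·: Ss|SS
S/I-2 aff ·: Ss|SS
S/II-1 aff I-1×I-2: Ss|SS
S/II-2 un ·: ss
S/III-1 aff II-2×II-1: Ss
⇒ S over [I-1,I-2,II-1,II-2,III-1]: 7 consistent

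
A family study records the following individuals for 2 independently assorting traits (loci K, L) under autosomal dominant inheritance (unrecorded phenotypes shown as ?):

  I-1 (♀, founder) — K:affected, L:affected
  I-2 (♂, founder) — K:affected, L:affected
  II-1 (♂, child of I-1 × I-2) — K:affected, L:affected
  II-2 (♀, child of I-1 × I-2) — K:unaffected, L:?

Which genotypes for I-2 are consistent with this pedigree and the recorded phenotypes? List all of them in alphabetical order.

I-2 ∈ {Kk LL, Kk Ll}

K/I-1 aff ·: Kk
K/I-2 aff ·: Kk
K/II-1 aff I-1×I-2: Kk|KK
K/II-2 un I-1×I-2: kk
⇒ K over [I-1,I-2,II-1,II-2]: 2 consistent
L/I-1 aff ·: Ll|LL
L/I-2 aff ·: Ll|LL
L/II-1 aff I-1×I-2: Ll|LL
L/II-2 ? I-1×I-2: ll|Ll|LL
⇒ L over [I-1,I-2,II-1,II-2]: 15 consistent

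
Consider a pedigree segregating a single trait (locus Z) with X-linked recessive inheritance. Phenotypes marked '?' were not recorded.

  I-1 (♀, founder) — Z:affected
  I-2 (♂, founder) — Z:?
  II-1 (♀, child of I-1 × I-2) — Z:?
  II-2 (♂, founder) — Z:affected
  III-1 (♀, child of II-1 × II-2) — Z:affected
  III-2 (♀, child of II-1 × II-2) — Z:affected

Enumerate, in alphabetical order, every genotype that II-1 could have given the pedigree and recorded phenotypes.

Z/I-1 aff ·: X^zX^z
Z/I-2 ? ·: X^ZY|X^zY
Z/II-1 ? I-1×I-2: X^ZX^z|X^zX^z
Z/II-2 aff ·: X^zY
Z/III-1 aff II-1×II-2: X^zX^z
Z/III-2 aff II-1×II-2: X^zX^z
⇒ Z over [I-1,I-2,II-1,II-2,III-1,III-2]: 2 consistent

II-1 ∈ {X^ZX^z, X^zX^z}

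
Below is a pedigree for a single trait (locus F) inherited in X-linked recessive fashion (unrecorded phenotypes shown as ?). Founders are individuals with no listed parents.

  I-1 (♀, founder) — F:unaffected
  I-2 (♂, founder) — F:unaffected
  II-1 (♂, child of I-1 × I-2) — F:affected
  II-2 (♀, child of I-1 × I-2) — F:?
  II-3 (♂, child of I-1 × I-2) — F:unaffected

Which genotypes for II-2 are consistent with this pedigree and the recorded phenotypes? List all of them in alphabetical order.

II-2 ∈ {X^FX^F, X^FX^f}

F/I-1 un ·: X^FX^f
F/I-2 un ·: X^FY
F/II-1 aff I-1×I-2: X^fY
F/II-2 ? I-1×I-2: X^FX^F|X^FX^f
F/II-3 un I-1×I-2: X^FY
⇒ F over [I-1,I-2,II-1,II-2,II-3]: 2 consistent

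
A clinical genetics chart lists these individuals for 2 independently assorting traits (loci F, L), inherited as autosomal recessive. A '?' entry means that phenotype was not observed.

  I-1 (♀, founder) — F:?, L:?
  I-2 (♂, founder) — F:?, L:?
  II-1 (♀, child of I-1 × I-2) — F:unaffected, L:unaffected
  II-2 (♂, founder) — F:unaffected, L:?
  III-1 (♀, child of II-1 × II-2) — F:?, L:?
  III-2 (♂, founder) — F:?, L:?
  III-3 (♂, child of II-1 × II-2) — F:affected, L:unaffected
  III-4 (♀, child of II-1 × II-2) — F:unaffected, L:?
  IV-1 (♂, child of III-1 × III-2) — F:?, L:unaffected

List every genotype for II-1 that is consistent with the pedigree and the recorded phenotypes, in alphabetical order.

F/I-1 ? ·: FF|Ff|ff
F/I-2 ? ·: FF|Ff|ff
F/II-1 un I-1×I-2: Ff
F/II-2 un ·: Ff
F/III-1 ? II-1×II-2: FF|Ff|ff
F/III-2 ? ·: FF|Ff|ff
F/III-3 aff II-1×II-2: ff
F/III-4 un II-1×II-2: FF|Ff
F/IV-1 ? III-1×III-2: FF|Ff|ff
⇒ F over [I-1,I-2,II-1,II-2,III-1,III-2,III-3,III-4,IV-1]: 210 consistent
L/I-1 ? ·: LL|Ll|ll
L/I-2 ? ·: LL|Ll|ll
L/II-1 un I-1×I-2: LL|Ll
L/II-2 ? ·: LL|Ll|ll
L/III-1 ? II-1×II-2: LL|Ll|ll
L/III-2 ? ·: LL|Ll|ll
L/III-3 un II-1×II-2: LL|Ll
L/III-4 ? II-1×II-2: LL|Ll|ll
L/IV-1 un III-1×III-2: LL|Ll
⇒ L over [I-1,I-2,II-1,II-2,III-1,III-2,III-3,III-4,IV-1]: 992 consistent

II-1 ∈ {Ff LL, Ff Ll}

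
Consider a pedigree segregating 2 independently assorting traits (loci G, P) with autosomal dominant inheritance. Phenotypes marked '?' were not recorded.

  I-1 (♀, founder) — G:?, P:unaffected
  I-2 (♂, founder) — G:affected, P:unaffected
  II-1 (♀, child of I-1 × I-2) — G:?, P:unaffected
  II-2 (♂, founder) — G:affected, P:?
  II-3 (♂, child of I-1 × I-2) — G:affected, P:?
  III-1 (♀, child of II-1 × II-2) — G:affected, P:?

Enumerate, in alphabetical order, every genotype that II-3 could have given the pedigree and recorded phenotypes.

II-3 ∈ {GG pp, Gg pp}

G/I-1 ? ·: gg|Gg|GG
G/I-2 aff ·: Gg|GG
G/II-1 ? I-1×I-2: gg|Gg|GG
G/II-2 aff ·: Gg|GG
G/II-3 aff I-1×I-2: Gg|GG
G/III-1 aff II-1×II-2: Gg|GG
⇒ G over [I-1,I-2,II-1,II-2,II-3,III-1]: 59 consistent
P/I-1 un ·: pp
P/I-2 un ·: pp
P/II-1 un I-1×I-2: pp
P/II-2 ? ·: pp|Pp|PP
P/II-3 ? I-1×I-2: pp
P/III-1 ? II-1×II-2: pp|Pp
⇒ P over [I-1,I-2,II-1,II-2,II-3,III-1]: 4 consistent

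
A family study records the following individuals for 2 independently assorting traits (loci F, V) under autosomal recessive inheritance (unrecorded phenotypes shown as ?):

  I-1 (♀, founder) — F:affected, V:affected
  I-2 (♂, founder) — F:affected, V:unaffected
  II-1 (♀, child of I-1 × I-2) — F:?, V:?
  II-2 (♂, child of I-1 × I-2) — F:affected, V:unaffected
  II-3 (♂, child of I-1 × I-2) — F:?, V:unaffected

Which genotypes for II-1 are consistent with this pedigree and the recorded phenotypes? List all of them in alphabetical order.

II-1 ∈ {ff Vv, ff vv}

F/I-1 aff ·: ff
F/I-2 aff ·: ff
F/II-1 ? I-1×I-2: ff
F/II-2 aff I-1×I-2: ff
F/II-3 ? I-1×I-2: ff
⇒ F over [I-1,I-2,II-1,II-2,II-3]: 1 consistent
V/I-1 aff ·: vv
V/I-2 un ·: VV|Vv
V/II-1 ? I-1×I-2: Vv|vv
V/II-2 un I-1×I-2: Vv
V/II-3 un I-1×I-2: Vv
⇒ V over [I-1,I-2,II-1,II-2,II-3]: 3 consistent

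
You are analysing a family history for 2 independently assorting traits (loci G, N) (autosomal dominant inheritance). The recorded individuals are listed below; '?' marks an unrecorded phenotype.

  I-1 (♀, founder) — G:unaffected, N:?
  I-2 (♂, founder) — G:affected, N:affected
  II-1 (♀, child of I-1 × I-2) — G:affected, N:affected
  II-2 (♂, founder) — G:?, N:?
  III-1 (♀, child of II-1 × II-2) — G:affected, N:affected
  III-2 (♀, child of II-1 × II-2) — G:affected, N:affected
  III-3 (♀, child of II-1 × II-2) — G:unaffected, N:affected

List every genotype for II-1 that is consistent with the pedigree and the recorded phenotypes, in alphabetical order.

G/I-1 un ·: gg
G/I-2 aff ·: Gg|GG
G/II-1 aff I-1×I-2: Gg
G/II-2 ? ·: gg|Gg
G/III-1 aff II-1×II-2: Gg|GG
G/III-2 aff II-1×II-2: Gg|GG
G/III-3 un II-1×II-2: gg
⇒ G over [I-1,I-2,II-1,II-2,III-1,III-2,III-3]: 10 consistent
N/I-1 ? ·: nn|Nn|NN
N/I-2 aff ·: Nn|NN
N/II-1 aff I-1×I-2: Nn|NN
N/II-2 ? ·: nn|Nn|NN
N/III-1 aff II-1×II-2: Nn|NN
N/III-2 aff II-1×II-2: Nn|NN
N/III-3 aff II-1×II-2: Nn|NN
⇒ N over [I-1,I-2,II-1,II-2,III-1,III-2,III-3]: 125 consistent

II-1 ∈ {Gg NN, Gg Nn}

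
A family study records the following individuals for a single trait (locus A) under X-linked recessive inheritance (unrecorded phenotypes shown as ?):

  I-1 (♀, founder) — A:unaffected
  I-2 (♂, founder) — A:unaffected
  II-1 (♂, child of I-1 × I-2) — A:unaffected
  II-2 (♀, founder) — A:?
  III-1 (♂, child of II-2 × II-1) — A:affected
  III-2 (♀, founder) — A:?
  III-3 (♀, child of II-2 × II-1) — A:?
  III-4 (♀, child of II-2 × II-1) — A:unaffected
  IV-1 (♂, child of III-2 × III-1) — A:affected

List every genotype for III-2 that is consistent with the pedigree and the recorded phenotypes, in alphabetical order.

A/I-1 un ·: X^AX^A|X^AX^a
A/I-2 un ·: X^AY
A/II-1 un I-1×I-2: X^AY
A/II-2 ? ·: X^AX^a|X^aX^a
A/III-1 aff II-2×II-1: X^aY
A/III-2 ? ·: X^AX^a|X^aX^a
A/III-3 ? II-2×II-1: X^AX^A|X^AX^a
A/III-4 un II-2×II-1: X^AX^A|X^AX^a
A/IV-1 aff III-2×III-1: X^aY
⇒ A over [I-1,I-2,II-1,II-2,III-1,III-2,III-3,III-4,IV-1]: 20 consistent

III-2 ∈ {X^AX^a, X^aX^a}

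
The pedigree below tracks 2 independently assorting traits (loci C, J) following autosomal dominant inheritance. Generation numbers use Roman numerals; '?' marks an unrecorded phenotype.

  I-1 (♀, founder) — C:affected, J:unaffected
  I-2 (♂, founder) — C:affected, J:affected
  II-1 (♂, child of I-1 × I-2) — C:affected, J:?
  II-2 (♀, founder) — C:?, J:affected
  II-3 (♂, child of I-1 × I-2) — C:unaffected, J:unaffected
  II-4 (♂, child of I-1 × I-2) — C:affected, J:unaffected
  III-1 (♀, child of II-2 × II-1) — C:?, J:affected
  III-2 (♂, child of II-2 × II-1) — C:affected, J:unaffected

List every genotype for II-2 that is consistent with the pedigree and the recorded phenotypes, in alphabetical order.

C/I-1 aff ·: Cc
C/I-2 aff ·: Cc
C/II-1 aff I-1×I-2: Cc|CC
C/II-2 ? ·: cc|Cc|CC
C/II-3 un I-1×I-2: cc
C/II-4 aff I-1×I-2: Cc|CC
C/III-1 ? II-2×II-1: cc|Cc|CC
C/III-2 aff II-2×II-1: Cc|CC
⇒ C over [I-1,I-2,II-1,II-2,II-3,II-4,III-1,III-2]: 36 consistent
J/I-1 un ·: jj
J/I-2 aff ·: Jj
J/II-1 ? I-1×I-2: jj|Jj
J/II-2 aff ·: Jj
J/II-3 un I-1×I-2: jj
J/II-4 un I-1×I-2: jj
J/III-1 aff II-2×II-1: Jj|JJ
J/III-2 un II-2×II-1: jj
⇒ J over [I-1,I-2,II-1,II-2,II-3,II-4,III-1,III-2]: 3 consistent

II-2 ∈ {CC Jj, Cc Jj, cc Jj}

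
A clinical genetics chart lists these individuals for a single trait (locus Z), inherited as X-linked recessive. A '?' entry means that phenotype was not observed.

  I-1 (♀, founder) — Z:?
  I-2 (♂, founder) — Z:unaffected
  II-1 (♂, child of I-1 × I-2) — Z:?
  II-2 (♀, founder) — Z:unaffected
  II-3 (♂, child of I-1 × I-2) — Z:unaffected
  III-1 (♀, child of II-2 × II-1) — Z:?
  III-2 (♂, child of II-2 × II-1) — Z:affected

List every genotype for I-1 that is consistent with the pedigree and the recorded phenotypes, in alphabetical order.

I-1 ∈ {X^ZX^Z, X^ZX^z}

Z/I-1 ? ·: X^ZX^Z|X^ZX^z
Z/I-2 un ·: X^ZY
Z/II-1 ? I-1×I-2: X^ZY|X^zY
Z/II-2 un ·: X^ZX^z
Z/II-3 un I-1×I-2: X^ZY
Z/III-1 ? II-2×II-1: X^ZX^Z|X^ZX^z|X^zX^z
Z/III-2 aff II-2×II-1: X^zY
⇒ Z over [I-1,I-2,II-1,II-2,II-3,III-1,III-2]: 6 consistent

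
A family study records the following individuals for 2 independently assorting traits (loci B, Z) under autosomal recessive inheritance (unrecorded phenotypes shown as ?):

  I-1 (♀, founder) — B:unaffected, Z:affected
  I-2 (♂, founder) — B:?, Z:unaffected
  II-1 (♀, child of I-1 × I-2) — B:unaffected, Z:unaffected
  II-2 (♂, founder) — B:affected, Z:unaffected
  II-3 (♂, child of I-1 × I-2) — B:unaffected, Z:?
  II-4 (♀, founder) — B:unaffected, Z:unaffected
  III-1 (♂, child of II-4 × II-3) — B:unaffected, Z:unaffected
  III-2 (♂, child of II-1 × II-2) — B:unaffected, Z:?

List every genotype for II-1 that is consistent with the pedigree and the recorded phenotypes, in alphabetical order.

II-1 ∈ {BB Zz, Bb Zz}

B/I-1 un ·: BB|Bb
B/I-2 ? ·: BB|Bb|bb
B/II-1 un I-1×I-2: BB|Bb
B/II-2 aff ·: bb
B/II-3 un I-1×I-2: BB|Bb
B/II-4 un ·: BB|Bb
B/III-1 un II-4×II-3: BB|Bb
B/III-2 un II-1×II-2: Bb
⇒ B over [I-1,I-2,II-1,II-2,II-3,II-4,III-1,III-2]: 53 consistent
Z/I-1 aff ·: zz
Z/I-2 un ·: ZZ|Zz
Z/II-1 un I-1×I-2: Zz
Z/II-2 un ·: ZZ|Zz
Z/II-3 ? I-1×I-2: Zz|zz
Z/II-4 un ·: ZZ|Zz
Z/III-1 un II-4×II-3: ZZ|Zz
Z/III-2 ? II-1×II-2: ZZ|Zz|zz
⇒ Z over [I-1,I-2,II-1,II-2,II-3,II-4,III-1,III-2]: 50 consistent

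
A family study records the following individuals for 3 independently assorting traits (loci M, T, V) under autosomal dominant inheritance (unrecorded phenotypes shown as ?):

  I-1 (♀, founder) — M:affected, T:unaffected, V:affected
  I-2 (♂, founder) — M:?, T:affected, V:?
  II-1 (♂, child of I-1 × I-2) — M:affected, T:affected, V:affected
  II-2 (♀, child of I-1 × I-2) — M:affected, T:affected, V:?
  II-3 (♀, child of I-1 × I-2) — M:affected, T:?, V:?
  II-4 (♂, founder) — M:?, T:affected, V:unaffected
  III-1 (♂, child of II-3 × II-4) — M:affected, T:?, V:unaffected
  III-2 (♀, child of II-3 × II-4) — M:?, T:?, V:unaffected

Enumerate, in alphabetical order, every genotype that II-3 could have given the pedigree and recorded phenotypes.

II-3 ∈ {MM Tt Vv, MM Tt vv, MM tt Vv, MM tt vv, Mm Tt Vv, Mm Tt vv, Mm tt Vv, Mm tt vv}

M/I-1 aff ·: Mm|MM
M/I-2 ? ·: mm|Mm|MM
M/II-1 aff I-1×I-2: Mm|MM
M/II-2 aff I-1×I-2: Mm|MM
M/II-3 aff I-1×I-2: Mm|MM
M/II-4 ? ·: mm|Mm|MM
M/III-1 aff II-3×II-4: Mm|MM
M/III-2 ? II-3×II-4: mm|Mm|MM
⇒ M over [I-1,I-2,II-1,II-2,II-3,II-4,III-1,III-2]: 246 consistent
T/I-1 un ·: tt
T/I-2 aff ·: Tt|TT
T/II-1 aff I-1×I-2: Tt
T/II-2 aff I-1×I-2: Tt
T/II-3 ? I-1×I-2: tt|Tt
T/II-4 aff ·: Tt|TT
T/III-1 ? II-3×II-4: tt|Tt|TT
T/III-2 ? II-3×II-4: tt|Tt|TT
⇒ T over [I-1,I-2,II-1,II-2,II-3,II-4,III-1,III-2]: 31 consistent
V/I-1 aff ·: Vv|VV
V/I-2 ? ·: vv|Vv|VV
V/II-1 aff I-1×I-2: Vv|VV
V/II-2 ? I-1×I-2: vv|Vv|VV
V/II-3 ? I-1×I-2: vv|Vv
V/II-4 un ·: vv
V/III-1 un II-3×II-4: vv
V/III-2 un II-3×II-4: vv
⇒ V over [I-1,I-2,II-1,II-2,II-3,II-4,III-1,III-2]: 25 consistent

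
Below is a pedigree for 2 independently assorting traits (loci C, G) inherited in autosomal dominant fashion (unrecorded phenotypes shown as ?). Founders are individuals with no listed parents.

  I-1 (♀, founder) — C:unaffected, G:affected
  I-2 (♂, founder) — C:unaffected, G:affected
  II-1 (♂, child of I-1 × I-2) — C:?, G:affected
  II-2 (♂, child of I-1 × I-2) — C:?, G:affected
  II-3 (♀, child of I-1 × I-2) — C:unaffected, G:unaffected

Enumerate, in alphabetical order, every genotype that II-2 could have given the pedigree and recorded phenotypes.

C/I-1 un ·: cc
C/I-2 un ·: cc
C/II-1 ? I-1×I-2: cc
C/II-2 ? I-1×I-2: cc
C/II-3 un I-1×I-2: cc
⇒ C over [I-1,I-2,II-1,II-2,II-3]: 1 consistent
G/I-1 aff ·: Gg
G/I-2 aff ·: Gg
G/II-1 aff I-1×I-2: Gg|GG
G/II-2 aff I-1×I-2: Gg|GG
G/II-3 un I-1×I-2: gg
⇒ G over [I-1,I-2,II-1,II-2,II-3]: 4 consistent

II-2 ∈ {cc GG, cc Gg}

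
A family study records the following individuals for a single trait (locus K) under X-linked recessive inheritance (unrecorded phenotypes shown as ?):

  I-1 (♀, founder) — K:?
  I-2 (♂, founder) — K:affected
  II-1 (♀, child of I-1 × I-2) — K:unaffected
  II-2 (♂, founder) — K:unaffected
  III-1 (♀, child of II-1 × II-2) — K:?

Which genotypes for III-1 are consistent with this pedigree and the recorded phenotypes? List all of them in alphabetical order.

K/I-1 ? ·: X^KX^K|X^KX^k
K/I-2 aff ·: X^kY
K/II-1 un I-1×I-2: X^KX^k
K/II-2 un ·: X^KY
K/III-1 ? II-1×II-2: X^KX^K|X^KX^k
⇒ K over [I-1,I-2,II-1,II-2,III-1]: 4 consistent

III-1 ∈ {X^KX^K, X^KX^k}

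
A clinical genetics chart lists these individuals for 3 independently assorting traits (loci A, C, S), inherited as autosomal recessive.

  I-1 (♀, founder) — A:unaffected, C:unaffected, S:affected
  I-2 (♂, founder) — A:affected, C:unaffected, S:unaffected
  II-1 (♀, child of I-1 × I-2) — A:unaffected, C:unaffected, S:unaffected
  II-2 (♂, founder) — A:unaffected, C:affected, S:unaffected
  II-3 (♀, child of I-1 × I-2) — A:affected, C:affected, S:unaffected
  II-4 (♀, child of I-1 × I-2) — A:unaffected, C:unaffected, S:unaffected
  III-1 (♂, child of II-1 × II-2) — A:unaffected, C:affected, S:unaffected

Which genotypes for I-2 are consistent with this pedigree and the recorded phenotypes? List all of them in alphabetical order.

I-2 ∈ {aa Cc SS, aa Cc Ss}

A/I-1 un ·: Aa
A/I-2 aff ·: aa
A/II-1 un I-1×I-2: Aa
A/II-2 un ·: AA|Aa
A/II-3 aff I-1×I-2: aa
A/II-4 un I-1×I-2: Aa
A/III-1 un II-1×II-2: AA|Aa
⇒ A over [I-1,I-2,II-1,II-2,II-3,II-4,III-1]: 4 consistent
C/I-1 un ·: Cc
C/I-2 un ·: Cc
C/II-1 un I-1×I-2: Cc
C/II-2 aff ·: cc
C/II-3 aff I-1×I-2: cc
C/II-4 un I-1×I-2: CC|Cc
C/III-1 aff II-1×II-2: cc
⇒ C over [I-1,I-2,II-1,II-2,II-3,II-4,III-1]: 2 consistent
S/I-1 aff ·: ss
S/I-2 un ·: SS|Ss
S/II-1 un I-1×I-2: Ss
S/II-2 un ·: SS|Ss
S/II-3 un I-1×I-2: Ss
S/II-4 un I-1×I-2: Ss
S/III-1 un II-1×II-2: SS|Ss
⇒ S over [I-1,I-2,II-1,II-2,II-3,II-4,III-1]: 8 consistent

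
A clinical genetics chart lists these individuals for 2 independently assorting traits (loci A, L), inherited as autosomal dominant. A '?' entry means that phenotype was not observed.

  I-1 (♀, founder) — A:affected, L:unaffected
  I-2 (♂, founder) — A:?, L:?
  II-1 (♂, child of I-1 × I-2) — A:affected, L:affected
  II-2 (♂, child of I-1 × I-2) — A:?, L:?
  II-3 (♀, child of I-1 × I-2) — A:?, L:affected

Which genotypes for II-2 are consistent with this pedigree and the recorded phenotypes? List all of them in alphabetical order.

II-2 ∈ {AA Ll, AA ll, Aa Ll, Aa ll, aa Ll, aa ll}

A/I-1 aff ·: Aa|AA
A/I-2 ? ·: aa|Aa|AA
A/II-1 aff I-1×I-2: Aa|AA
A/II-2 ? I-1×I-2: aa|Aa|AA
A/II-3 ? I-1×I-2: aa|Aa|AA
⇒ A over [I-1,I-2,II-1,II-2,II-3]: 40 consistent
L/I-1 un ·: ll
L/I-2 ? ·: Ll|LL
L/II-1 aff I-1×I-2: Ll
L/II-2 ? I-1×I-2: ll|Ll
L/II-3 aff I-1×I-2: Ll
⇒ L over [I-1,I-2,II-1,II-2,II-3]: 3 consistent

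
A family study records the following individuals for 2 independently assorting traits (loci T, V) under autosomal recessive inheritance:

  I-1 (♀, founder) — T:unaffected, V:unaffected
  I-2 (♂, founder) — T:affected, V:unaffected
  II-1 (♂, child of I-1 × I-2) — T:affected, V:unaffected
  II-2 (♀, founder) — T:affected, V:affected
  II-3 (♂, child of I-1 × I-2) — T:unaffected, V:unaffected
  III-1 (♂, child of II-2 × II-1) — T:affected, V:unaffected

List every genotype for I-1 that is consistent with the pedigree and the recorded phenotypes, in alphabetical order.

I-1 ∈ {Tt VV, Tt Vv}

T/I-1 un ·: Tt
T/I-2 aff ·: tt
T/II-1 aff I-1×I-2: tt
T/II-2 aff ·: tt
T/II-3 un I-1×I-2: Tt
T/III-1 aff II-2×II-1: tt
⇒ T over [I-1,I-2,II-1,II-2,II-3,III-1]: 1 consistent
V/I-1 un ·: VV|Vv
V/I-2 un ·: VV|Vv
V/II-1 un I-1×I-2: VV|Vv
V/II-2 aff ·: vv
V/II-3 un I-1×I-2: VV|Vv
V/III-1 un II-2×II-1: Vv
⇒ V over [I-1,I-2,II-1,II-2,II-3,III-1]: 13 consistent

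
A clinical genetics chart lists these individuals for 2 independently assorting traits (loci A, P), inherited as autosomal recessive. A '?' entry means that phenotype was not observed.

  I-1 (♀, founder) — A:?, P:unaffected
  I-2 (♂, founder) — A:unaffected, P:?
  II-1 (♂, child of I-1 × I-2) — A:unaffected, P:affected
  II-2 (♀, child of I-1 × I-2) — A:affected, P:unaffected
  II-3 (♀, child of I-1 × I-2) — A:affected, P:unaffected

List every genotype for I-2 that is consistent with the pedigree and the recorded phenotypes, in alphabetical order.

I-2 ∈ {Aa Pp, Aa pp}

A/I-1 ? ·: Aa|aa
A/I-2 un ·: Aa
A/II-1 un I-1×I-2: AA|Aa
A/II-2 aff I-1×I-2: aa
A/II-3 aff I-1×I-2: aa
⇒ A over [I-1,I-2,II-1,II-2,II-3]: 3 consistent
P/I-1 un ·: Pp
P/I-2 ? ·: Pp|pp
P/II-1 aff I-1×I-2: pp
P/II-2 un I-1×I-2: PP|Pp
P/II-3 un I-1×I-2: PP|Pp
⇒ P over [I-1,I-2,II-1,II-2,II-3]: 5 consistent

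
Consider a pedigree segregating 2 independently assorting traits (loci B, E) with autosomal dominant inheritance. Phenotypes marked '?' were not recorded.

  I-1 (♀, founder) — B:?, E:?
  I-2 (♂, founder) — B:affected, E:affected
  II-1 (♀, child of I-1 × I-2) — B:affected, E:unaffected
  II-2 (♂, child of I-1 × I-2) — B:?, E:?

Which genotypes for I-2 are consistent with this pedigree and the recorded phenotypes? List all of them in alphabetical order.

B/I-1 ? ·: bb|Bb|BB
B/I-2 aff ·: Bb|BB
B/II-1 aff I-1×I-2: Bb|BB
B/II-2 ? I-1×I-2: bb|Bb|BB
⇒ B over [I-1,I-2,II-1,II-2]: 18 consistent
E/I-1 ? ·: ee|Ee
E/I-2 aff ·: Ee
E/II-1 un I-1×I-2: ee
E/II-2 ? I-1×I-2: ee|Ee|EE
⇒ E over [I-1,I-2,II-1,II-2]: 5 consistent

I-2 ∈ {BB Ee, Bb Ee}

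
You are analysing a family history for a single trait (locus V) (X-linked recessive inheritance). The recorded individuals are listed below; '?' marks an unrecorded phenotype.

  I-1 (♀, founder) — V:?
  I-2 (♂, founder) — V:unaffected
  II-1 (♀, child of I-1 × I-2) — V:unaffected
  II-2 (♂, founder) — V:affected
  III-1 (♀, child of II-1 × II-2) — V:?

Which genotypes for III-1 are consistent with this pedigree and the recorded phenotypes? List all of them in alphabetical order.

V/I-1 ? ·: X^VX^V|X^VX^v|X^vX^v
V/I-2 un ·: X^VY
V/II-1 un I-1×I-2: X^VX^V|X^VX^v
V/II-2 aff ·: X^vY
V/III-1 ? II-1×II-2: X^VX^v|X^vX^v
⇒ V over [I-1,I-2,II-1,II-2,III-1]: 6 consistent

III-1 ∈ {X^VX^v, X^vX^v}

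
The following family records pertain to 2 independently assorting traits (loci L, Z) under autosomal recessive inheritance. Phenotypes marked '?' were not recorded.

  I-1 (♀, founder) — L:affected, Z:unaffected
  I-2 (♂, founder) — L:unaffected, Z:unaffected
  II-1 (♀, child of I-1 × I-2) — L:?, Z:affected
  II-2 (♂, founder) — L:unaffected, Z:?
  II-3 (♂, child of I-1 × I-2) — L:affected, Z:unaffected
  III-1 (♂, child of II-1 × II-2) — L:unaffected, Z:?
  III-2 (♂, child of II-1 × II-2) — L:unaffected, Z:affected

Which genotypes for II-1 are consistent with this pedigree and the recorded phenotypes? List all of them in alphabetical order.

II-1 ∈ {Ll zz, ll zz}

L/I-1 aff ·: ll
L/I-2 un ·: Ll
L/II-1 ? I-1×I-2: Ll|ll
L/II-2 un ·: LL|Ll
L/II-3 aff I-1×I-2: ll
L/III-1 un II-1×II-2: LL|Ll
L/III-2 un II-1×II-2: LL|Ll
⇒ L over [I-1,I-2,II-1,II-2,II-3,III-1,III-2]: 10 consistent
Z/I-1 un ·: Zz
Z/I-2 un ·: Zz
Z/II-1 aff I-1×I-2: zz
Z/II-2 ? ·: Zz|zz
Z/II-3 un I-1×I-2: ZZ|Zz
Z/III-1 ? II-1×II-2: Zz|zz
Z/III-2 aff II-1×II-2: zz
⇒ Z over [I-1,I-2,II-1,II-2,II-3,III-1,III-2]: 6 consistent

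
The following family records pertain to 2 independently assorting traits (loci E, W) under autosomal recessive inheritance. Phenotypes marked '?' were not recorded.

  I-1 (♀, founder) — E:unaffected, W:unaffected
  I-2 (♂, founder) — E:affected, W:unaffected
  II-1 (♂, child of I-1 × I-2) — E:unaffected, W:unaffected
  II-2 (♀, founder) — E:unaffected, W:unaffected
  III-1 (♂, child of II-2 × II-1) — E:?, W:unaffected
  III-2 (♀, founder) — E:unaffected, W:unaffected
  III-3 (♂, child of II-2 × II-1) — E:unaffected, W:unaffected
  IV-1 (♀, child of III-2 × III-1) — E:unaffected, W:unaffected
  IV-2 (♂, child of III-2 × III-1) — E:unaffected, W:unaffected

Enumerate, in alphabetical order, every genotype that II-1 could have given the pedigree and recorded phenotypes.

II-1 ∈ {Ee WW, Ee Ww}

E/I-1 un ·: EE|Ee
E/I-2 aff ·: ee
E/II-1 un I-1×I-2: Ee
E/II-2 un ·: EE|Ee
E/III-1 ? II-2×II-1: EE|Ee|ee
E/III-2 un ·: EE|Ee
E/III-3 un II-2×II-1: EE|Ee
E/IV-1 un III-2×III-1: EE|Ee
E/IV-2 un III-2×III-1: EE|Ee
⇒ E over [I-1,I-2,II-1,II-2,III-1,III-2,III-3,IV-1,IV-2]: 112 consistent
W/I-1 un ·: WW|Ww
W/I-2 un ·: WW|Ww
W/II-1 un I-1×I-2: WW|Ww
W/II-2 un ·: WW|Ww
W/III-1 un II-2×II-1: WW|Ww
W/III-2 un ·: WW|Ww
W/III-3 un II-2×II-1: WW|Ww
W/IV-1 un III-2×III-1: WW|Ww
W/IV-2 un III-2×III-1: WW|Ww
⇒ W over [I-1,I-2,II-1,II-2,III-1,III-2,III-3,IV-1,IV-2]: 280 consistent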